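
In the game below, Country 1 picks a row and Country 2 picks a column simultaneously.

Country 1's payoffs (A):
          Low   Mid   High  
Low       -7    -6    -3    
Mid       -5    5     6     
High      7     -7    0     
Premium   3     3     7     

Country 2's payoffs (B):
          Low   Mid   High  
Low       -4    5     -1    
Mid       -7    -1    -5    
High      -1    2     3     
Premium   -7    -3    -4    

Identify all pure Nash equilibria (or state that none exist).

(Mid, Mid)

Check mutual best responses: a cell is a NE iff neither player can gain by unilaterally deviating.
Country 1's best responses — vs Low: High (payoff 7); vs Mid: Mid (payoff 5); vs High: Premium (payoff 7).
Country 2's best responses — vs Low: Mid (payoff 5); vs Mid: Mid (payoff -1); vs High: High (payoff 3); vs Premium: Mid (payoff -3).
The only mutual best response is (Mid, Mid); neither player gains by switching there.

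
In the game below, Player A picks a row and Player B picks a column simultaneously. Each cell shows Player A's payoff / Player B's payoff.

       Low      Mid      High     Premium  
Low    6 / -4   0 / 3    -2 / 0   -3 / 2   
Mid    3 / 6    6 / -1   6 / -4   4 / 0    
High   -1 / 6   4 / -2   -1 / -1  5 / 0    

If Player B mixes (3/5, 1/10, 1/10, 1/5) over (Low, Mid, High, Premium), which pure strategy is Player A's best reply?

Compute Player A's expected payoff from each pure strategy against the given mix.
Low: (3/5)·6 + (1/10)·0 + (1/10)·(-2) + (1/5)·(-3) = 14/5
Mid: (3/5)·3 + (1/10)·6 + (1/10)·6 + (1/5)·4 = 19/5
High: (3/5)·(-1) + (1/10)·4 + (1/10)·(-1) + (1/5)·5 = 7/10
Highest expected payoff is 19/5, from Mid.

Mid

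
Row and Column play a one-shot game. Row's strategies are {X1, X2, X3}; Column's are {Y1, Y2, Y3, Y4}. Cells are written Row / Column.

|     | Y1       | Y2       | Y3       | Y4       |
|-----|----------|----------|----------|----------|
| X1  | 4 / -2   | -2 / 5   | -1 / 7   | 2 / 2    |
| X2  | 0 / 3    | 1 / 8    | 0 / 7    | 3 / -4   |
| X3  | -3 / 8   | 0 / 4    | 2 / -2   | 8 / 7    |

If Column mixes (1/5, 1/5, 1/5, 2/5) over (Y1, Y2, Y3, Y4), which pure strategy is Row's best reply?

Row's best reply maximizes expected payoff against the mix.
X1: (1/5)·4 + (1/5)·(-2) + (1/5)·(-1) + (2/5)·2 = 1
X2: (1/5)·0 + (1/5)·1 + (1/5)·0 + (2/5)·3 = 7/5
X3: (1/5)·(-3) + (1/5)·0 + (1/5)·2 + (2/5)·8 = 3
Highest expected payoff is 3, from X3.

X3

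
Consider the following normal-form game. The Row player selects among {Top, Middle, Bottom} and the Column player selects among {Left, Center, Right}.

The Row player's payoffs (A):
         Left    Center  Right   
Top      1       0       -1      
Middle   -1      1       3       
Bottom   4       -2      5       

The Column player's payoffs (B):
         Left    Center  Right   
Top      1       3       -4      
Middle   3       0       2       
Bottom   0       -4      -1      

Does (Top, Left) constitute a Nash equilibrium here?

Holding the Column player at Left: the Row player gets 1 from Top but could get 4 by switching to Bottom. The Row player has a profitable deviation.

No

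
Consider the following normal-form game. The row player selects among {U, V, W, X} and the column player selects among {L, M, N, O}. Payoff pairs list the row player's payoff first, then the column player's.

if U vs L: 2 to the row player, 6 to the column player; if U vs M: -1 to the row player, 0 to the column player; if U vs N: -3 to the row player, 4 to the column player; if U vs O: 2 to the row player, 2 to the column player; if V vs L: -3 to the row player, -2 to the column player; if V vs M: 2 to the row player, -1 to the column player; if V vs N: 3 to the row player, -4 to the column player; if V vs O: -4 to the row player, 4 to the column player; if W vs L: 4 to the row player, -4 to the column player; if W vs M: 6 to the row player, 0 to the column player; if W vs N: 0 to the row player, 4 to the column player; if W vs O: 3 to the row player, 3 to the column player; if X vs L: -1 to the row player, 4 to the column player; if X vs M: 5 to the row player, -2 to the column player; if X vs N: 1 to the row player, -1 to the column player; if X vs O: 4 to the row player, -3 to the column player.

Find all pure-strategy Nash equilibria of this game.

Check mutual best responses: a cell is a NE iff neither player can gain by unilaterally deviating.
The row player's best responses — vs L: W (payoff 4); vs M: W (payoff 6); vs N: V (payoff 3); vs O: X (payoff 4).
The column player's best responses — vs U: L (payoff 6); vs V: O (payoff 4); vs W: N (payoff 4); vs X: L (payoff 4).
No cell has both players best-responding. For instance, the row player's best reply to L is W, but against W the column player prefers N over L.

There is no pure-strategy Nash equilibrium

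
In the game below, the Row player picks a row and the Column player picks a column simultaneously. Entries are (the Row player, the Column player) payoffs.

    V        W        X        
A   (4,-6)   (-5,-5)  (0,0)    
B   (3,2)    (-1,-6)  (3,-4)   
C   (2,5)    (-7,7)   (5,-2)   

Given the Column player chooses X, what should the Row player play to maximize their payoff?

C

With the Column player fixed at X, the Row player's payoffs are: A → 0, B → 3, C → 5.
The maximum is 5, achieved by C.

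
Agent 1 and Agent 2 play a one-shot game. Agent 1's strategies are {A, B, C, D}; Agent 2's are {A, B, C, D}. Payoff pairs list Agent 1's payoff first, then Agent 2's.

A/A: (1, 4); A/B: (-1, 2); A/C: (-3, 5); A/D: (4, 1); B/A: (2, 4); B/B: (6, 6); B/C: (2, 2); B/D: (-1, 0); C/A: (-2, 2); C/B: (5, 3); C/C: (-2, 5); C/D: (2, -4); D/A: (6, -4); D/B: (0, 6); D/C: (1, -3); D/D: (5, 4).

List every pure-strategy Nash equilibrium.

Check mutual best responses: a cell is a NE iff neither player can gain by unilaterally deviating.
Agent 1's best responses — vs A: D (payoff 6); vs B: B (payoff 6); vs C: B (payoff 2); vs D: D (payoff 5).
Agent 2's best responses — vs A: C (payoff 5); vs B: B (payoff 6); vs C: C (payoff 5); vs D: B (payoff 6).
The only mutual best response is (B, B); neither player gains by switching there.

(B, B)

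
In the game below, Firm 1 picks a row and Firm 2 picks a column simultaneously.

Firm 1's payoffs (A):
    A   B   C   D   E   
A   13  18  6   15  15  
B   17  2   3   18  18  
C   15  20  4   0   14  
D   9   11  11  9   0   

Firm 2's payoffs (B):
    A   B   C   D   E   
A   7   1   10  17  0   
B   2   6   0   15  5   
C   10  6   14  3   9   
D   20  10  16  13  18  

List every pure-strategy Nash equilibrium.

Find each player's best response to every opponent strategy; NE are the intersections.
Firm 1's best responses — vs A: B (payoff 17); vs B: C (payoff 20); vs C: D (payoff 11); vs D: B (payoff 18); vs E: B (payoff 18).
Firm 2's best responses — vs A: D (payoff 17); vs B: D (payoff 15); vs C: C (payoff 14); vs D: A (payoff 20).
The only mutual best response is (B, D); neither player gains by switching there.

(B, D)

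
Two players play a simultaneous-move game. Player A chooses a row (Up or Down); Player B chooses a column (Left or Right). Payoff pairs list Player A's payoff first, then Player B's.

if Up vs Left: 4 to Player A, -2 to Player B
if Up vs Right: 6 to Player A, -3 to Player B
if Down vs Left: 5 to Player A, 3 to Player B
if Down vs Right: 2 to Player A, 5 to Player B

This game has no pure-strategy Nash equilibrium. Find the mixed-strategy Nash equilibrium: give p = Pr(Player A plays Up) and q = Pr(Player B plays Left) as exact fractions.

p = 2/3, q = 4/5

Each player's mixing probability is pinned down by making the *other* player indifferent.
Player B indifferent between Left and Right: p·(-2) + (1−p)·3 = p·(-3) + (1−p)·5 ⟹ 3 + (-5)p = 5 + (-8)p ⟹ p = 2/3.
Player A indifferent between Up and Down: q·4 + (1−q)·6 = q·5 + (1−q)·2 ⟹ 6 + (-2)q = 2 + 3q ⟹ q = 4/5.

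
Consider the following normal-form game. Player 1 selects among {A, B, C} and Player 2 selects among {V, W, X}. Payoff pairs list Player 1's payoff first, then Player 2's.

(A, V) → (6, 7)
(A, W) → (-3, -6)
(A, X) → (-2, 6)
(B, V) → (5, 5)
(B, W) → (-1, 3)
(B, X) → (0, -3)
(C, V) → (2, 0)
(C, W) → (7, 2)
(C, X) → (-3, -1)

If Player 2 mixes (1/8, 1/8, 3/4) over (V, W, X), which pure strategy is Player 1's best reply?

B

Compute Player 1's expected payoff from each pure strategy against the given mix.
A: (1/8)·6 + (1/8)·(-3) + (3/4)·(-2) = -9/8
B: (1/8)·5 + (1/8)·(-1) + (3/4)·0 = 1/2
C: (1/8)·2 + (1/8)·7 + (3/4)·(-3) = -9/8
Highest expected payoff is 1/2, from B.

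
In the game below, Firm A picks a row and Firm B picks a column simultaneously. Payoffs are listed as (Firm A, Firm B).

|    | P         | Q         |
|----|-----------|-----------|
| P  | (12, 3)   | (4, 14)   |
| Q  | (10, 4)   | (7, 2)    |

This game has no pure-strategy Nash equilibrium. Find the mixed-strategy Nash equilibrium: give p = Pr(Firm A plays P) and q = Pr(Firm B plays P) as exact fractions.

In a mixed NE each player is indifferent between their pure strategies, so the opponent's mix sets the indifference.
Firm B indifferent between P and Q: p·3 + (1−p)·4 = p·14 + (1−p)·2 ⟹ 4 + (-1)p = 2 + 12p ⟹ p = 2/13.
Firm A indifferent between P and Q: q·12 + (1−q)·4 = q·10 + (1−q)·7 ⟹ 4 + 8q = 7 + 3q ⟹ q = 3/5.

p = 2/13, q = 3/5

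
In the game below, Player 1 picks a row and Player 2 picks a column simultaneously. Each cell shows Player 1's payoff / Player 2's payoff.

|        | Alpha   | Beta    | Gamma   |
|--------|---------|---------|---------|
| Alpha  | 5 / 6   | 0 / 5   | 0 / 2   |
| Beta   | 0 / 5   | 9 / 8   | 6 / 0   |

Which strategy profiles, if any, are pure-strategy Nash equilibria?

(Alpha, Alpha) and (Beta, Beta)

Check mutual best responses: a cell is a NE iff neither player can gain by unilaterally deviating.
Player 1's best responses — vs Alpha: Alpha (payoff 5); vs Beta: Beta (payoff 9); vs Gamma: Beta (payoff 6).
Player 2's best responses — vs Alpha: Alpha (payoff 6); vs Beta: Beta (payoff 8).
Mutual best responses occur at (Alpha, Alpha) and (Beta, Beta); at each, neither player gains by switching.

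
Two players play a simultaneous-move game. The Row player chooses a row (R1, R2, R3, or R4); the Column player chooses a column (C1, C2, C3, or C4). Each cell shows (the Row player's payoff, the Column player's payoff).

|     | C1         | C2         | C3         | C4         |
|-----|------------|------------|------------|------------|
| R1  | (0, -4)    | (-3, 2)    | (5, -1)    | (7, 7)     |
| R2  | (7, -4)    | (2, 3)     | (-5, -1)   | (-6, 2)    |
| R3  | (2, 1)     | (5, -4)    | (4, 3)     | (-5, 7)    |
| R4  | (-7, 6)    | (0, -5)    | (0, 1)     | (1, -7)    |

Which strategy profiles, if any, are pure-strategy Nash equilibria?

(R1, C4)

Find each player's best response to every opponent strategy; NE are the intersections.
The Row player's best responses — vs C1: R2 (payoff 7); vs C2: R3 (payoff 5); vs C3: R1 (payoff 5); vs C4: R1 (payoff 7).
The Column player's best responses — vs R1: C4 (payoff 7); vs R2: C2 (payoff 3); vs R3: C4 (payoff 7); vs R4: C1 (payoff 6).
The only mutual best response is (R1, C4); neither player gains by switching there.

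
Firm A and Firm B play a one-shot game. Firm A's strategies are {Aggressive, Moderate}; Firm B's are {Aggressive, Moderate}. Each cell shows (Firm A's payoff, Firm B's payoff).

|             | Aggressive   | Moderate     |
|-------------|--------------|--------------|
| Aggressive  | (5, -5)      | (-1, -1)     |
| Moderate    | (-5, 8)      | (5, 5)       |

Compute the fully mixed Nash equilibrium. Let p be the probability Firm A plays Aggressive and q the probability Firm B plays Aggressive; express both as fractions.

p = 3/7, q = 3/8

In a mixed NE each player is indifferent between their pure strategies, so the opponent's mix sets the indifference.
Firm B indifferent between Aggressive and Moderate: p·(-5) + (1−p)·8 = p·(-1) + (1−p)·5 ⟹ 8 + (-13)p = 5 + (-6)p ⟹ p = 3/7.
Firm A indifferent between Aggressive and Moderate: q·5 + (1−q)·(-1) = q·(-5) + (1−q)·5 ⟹ (-1) + 6q = 5 + (-10)q ⟹ q = 3/8.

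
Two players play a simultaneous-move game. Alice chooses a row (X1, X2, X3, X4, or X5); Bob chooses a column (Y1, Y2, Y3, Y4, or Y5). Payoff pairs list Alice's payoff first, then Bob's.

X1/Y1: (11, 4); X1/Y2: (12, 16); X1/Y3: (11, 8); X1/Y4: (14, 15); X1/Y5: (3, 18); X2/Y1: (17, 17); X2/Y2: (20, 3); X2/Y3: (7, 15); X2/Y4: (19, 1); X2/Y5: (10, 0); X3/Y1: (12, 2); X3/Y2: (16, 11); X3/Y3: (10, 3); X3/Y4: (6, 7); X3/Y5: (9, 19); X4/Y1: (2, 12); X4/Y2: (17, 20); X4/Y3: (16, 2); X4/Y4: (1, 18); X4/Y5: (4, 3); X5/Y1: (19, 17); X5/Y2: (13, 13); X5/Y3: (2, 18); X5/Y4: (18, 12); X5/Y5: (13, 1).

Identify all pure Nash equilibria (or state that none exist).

There is no pure-strategy Nash equilibrium

Find each player's best response to every opponent strategy; NE are the intersections.
Alice's best responses — vs Y1: X5 (payoff 19); vs Y2: X2 (payoff 20); vs Y3: X4 (payoff 16); vs Y4: X2 (payoff 19); vs Y5: X5 (payoff 13).
Bob's best responses — vs X1: Y5 (payoff 18); vs X2: Y1 (payoff 17); vs X3: Y5 (payoff 19); vs X4: Y2 (payoff 20); vs X5: Y3 (payoff 18).
No cell has both players best-responding. For instance, Alice's best reply to Y5 is X5, but against X5 Bob prefers Y3 over Y5.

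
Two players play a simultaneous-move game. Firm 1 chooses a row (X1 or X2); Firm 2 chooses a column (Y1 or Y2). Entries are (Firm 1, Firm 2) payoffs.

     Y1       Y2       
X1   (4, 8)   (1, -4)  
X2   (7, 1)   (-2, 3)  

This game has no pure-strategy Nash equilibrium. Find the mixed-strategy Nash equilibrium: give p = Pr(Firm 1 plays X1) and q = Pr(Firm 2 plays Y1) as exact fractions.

p = 1/7, q = 1/2

In a mixed NE each player is indifferent between their pure strategies, so the opponent's mix sets the indifference.
Firm 2 indifferent between Y1 and Y2: p·8 + (1−p)·1 = p·(-4) + (1−p)·3 ⟹ 1 + 7p = 3 + (-7)p ⟹ p = 1/7.
Firm 1 indifferent between X1 and X2: q·4 + (1−q)·1 = q·7 + (1−q)·(-2) ⟹ 1 + 3q = (-2) + 9q ⟹ q = 1/2.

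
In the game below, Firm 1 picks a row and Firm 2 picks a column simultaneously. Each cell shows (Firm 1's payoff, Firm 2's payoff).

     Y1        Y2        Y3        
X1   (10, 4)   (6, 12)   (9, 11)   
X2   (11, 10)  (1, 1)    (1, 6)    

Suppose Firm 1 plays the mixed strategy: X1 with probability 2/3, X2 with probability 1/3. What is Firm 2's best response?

Firm 2's best reply maximizes expected payoff against the mix.
Y1: (2/3)·4 + (1/3)·10 = 6
Y2: (2/3)·12 + (1/3)·1 = 25/3
Y3: (2/3)·11 + (1/3)·6 = 28/3
Highest expected payoff is 28/3, from Y3.

Y3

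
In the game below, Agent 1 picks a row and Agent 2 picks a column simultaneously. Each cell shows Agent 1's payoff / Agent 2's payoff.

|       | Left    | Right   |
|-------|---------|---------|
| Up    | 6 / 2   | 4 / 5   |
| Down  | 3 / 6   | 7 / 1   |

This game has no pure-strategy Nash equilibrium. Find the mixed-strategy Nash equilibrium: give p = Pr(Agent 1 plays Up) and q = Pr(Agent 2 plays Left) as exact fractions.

In a mixed NE each player is indifferent between their pure strategies, so the opponent's mix sets the indifference.
Agent 2 indifferent between Left and Right: p·2 + (1−p)·6 = p·5 + (1−p)·1 ⟹ 6 + (-4)p = 1 + 4p ⟹ p = 5/8.
Agent 1 indifferent between Up and Down: q·6 + (1−q)·4 = q·3 + (1−q)·7 ⟹ 4 + 2q = 7 + (-4)q ⟹ q = 1/2.

p = 5/8, q = 1/2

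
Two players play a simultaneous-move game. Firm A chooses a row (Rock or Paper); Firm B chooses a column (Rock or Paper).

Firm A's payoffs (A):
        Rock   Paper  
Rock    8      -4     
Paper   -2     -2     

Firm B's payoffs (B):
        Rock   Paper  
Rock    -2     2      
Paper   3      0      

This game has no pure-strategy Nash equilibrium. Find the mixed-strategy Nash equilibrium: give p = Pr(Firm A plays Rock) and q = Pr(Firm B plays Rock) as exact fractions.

p = 3/7, q = 1/6

In a mixed NE each player is indifferent between their pure strategies, so the opponent's mix sets the indifference.
Firm B indifferent between Rock and Paper: p·(-2) + (1−p)·3 = p·2 + (1−p)·0 ⟹ 3 + (-5)p = 0 + 2p ⟹ p = 3/7.
Firm A indifferent between Rock and Paper: q·8 + (1−q)·(-4) = q·(-2) + (1−q)·(-2) ⟹ (-4) + 12q = (-2) + 0q ⟹ q = 1/6.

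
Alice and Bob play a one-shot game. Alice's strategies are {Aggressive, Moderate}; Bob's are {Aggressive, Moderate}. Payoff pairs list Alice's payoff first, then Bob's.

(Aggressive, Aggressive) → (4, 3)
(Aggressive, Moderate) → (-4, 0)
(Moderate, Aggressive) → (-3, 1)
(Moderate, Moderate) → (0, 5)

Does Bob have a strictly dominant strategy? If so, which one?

No strictly dominant strategy

A strategy is strictly dominant if it gives Bob a strictly higher payoff than every other strategy, against every choice by the opponent.
Aggressive is not dominant: against Moderate, Moderate gives 5 > 1.
Moderate is not dominant: against Aggressive, Aggressive gives 3 > 0.
No single strategy is best against every opponent action.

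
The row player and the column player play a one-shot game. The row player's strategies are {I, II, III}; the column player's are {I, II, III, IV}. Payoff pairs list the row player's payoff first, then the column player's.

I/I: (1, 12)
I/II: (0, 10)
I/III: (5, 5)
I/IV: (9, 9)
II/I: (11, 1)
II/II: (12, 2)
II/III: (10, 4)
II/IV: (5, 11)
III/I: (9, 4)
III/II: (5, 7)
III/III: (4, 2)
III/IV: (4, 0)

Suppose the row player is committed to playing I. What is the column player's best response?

I

With the row player fixed at I, the column player's payoffs are: I → 12, II → 10, III → 5, IV → 9.
The maximum is 12, achieved by I.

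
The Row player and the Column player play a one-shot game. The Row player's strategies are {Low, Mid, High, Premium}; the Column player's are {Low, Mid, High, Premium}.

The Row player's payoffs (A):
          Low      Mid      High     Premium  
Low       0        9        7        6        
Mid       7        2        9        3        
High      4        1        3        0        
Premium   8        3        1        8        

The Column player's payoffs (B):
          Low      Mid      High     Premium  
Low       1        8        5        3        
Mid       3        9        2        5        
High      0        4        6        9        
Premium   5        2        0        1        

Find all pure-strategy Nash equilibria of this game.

(Low, Mid) and (Premium, Low)

Check mutual best responses: a cell is a NE iff neither player can gain by unilaterally deviating.
The Row player's best responses — vs Low: Premium (payoff 8); vs Mid: Low (payoff 9); vs High: Mid (payoff 9); vs Premium: Premium (payoff 8).
The Column player's best responses — vs Low: Mid (payoff 8); vs Mid: Mid (payoff 9); vs High: Premium (payoff 9); vs Premium: Low (payoff 5).
Mutual best responses occur at (Low, Mid) and (Premium, Low); at each, neither player gains by switching.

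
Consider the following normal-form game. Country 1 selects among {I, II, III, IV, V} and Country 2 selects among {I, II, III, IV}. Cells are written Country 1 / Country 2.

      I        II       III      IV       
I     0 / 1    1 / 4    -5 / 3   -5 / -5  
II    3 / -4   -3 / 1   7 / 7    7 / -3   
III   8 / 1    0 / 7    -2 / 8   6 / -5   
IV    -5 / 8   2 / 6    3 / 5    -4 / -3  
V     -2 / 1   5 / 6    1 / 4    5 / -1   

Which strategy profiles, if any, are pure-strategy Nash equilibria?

(II, III) and (V, II)

A profile is a Nash equilibrium when each player is best-responding to the other.
Country 1's best responses — vs I: III (payoff 8); vs II: V (payoff 5); vs III: II (payoff 7); vs IV: II (payoff 7).
Country 2's best responses — vs I: II (payoff 4); vs II: III (payoff 7); vs III: III (payoff 8); vs IV: I (payoff 8); vs V: II (payoff 6).
Mutual best responses occur at (II, III) and (V, II); at each, neither player gains by switching.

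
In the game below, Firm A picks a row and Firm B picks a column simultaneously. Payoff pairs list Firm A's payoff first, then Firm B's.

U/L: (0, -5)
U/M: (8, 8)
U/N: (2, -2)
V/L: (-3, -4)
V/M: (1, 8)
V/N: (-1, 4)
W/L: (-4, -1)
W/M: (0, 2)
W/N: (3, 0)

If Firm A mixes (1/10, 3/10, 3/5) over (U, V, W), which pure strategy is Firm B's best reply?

Firm B's best reply maximizes expected payoff against the mix.
L: (1/10)·(-5) + (3/10)·(-4) + (3/5)·(-1) = -23/10
M: (1/10)·8 + (3/10)·8 + (3/5)·2 = 22/5
N: (1/10)·(-2) + (3/10)·4 + (3/5)·0 = 1
Highest expected payoff is 22/5, from M.

M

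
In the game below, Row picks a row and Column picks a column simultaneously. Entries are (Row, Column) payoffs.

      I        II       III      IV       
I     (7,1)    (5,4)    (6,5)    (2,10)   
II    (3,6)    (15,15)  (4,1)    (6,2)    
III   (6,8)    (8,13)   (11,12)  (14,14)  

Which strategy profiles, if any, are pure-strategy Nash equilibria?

(II, II) and (III, IV)

Find each player's best response to every opponent strategy; NE are the intersections.
Row's best responses — vs I: I (payoff 7); vs II: II (payoff 15); vs III: III (payoff 11); vs IV: III (payoff 14).
Column's best responses — vs I: IV (payoff 10); vs II: II (payoff 15); vs III: IV (payoff 14).
Mutual best responses occur at (II, II) and (III, IV); at each, neither player gains by switching.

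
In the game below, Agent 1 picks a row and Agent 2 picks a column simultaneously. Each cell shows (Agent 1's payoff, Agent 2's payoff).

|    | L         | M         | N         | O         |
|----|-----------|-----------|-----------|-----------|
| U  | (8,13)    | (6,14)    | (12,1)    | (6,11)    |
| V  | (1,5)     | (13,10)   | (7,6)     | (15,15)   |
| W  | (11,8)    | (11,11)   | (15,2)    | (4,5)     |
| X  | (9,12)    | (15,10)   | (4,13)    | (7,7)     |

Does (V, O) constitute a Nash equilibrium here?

Holding Agent 2 at O: Agent 1 gets 15 from V, versus 6 from U, 4 from W, 7 from X. No profitable deviation for Agent 1.
Holding Agent 1 at V: Agent 2 gets 15 from O, versus 5 from L, 10 from M, 6 from N. No profitable deviation for Agent 2 either.

Yes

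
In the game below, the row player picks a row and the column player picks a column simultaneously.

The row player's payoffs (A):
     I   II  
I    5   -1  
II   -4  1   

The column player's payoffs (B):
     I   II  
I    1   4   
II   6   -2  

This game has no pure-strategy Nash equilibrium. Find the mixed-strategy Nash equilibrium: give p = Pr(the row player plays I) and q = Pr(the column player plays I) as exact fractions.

In a mixed NE each player is indifferent between their pure strategies, so the opponent's mix sets the indifference.
The column player indifferent between I and II: p·1 + (1−p)·6 = p·4 + (1−p)·(-2) ⟹ 6 + (-5)p = (-2) + 6p ⟹ p = 8/11.
The row player indifferent between I and II: q·5 + (1−q)·(-1) = q·(-4) + (1−q)·1 ⟹ (-1) + 6q = 1 + (-5)q ⟹ q = 2/11.

p = 8/11, q = 2/11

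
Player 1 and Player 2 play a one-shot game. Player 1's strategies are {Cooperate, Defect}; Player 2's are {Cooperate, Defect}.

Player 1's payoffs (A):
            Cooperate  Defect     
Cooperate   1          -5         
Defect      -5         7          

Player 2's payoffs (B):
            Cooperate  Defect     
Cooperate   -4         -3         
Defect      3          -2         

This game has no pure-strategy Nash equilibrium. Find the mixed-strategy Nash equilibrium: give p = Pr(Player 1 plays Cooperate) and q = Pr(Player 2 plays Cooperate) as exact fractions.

p = 5/6, q = 2/3

In a mixed NE each player is indifferent between their pure strategies, so the opponent's mix sets the indifference.
Player 2 indifferent between Cooperate and Defect: p·(-4) + (1−p)·3 = p·(-3) + (1−p)·(-2) ⟹ 3 + (-7)p = (-2) + (-1)p ⟹ p = 5/6.
Player 1 indifferent between Cooperate and Defect: q·1 + (1−q)·(-5) = q·(-5) + (1−q)·7 ⟹ (-5) + 6q = 7 + (-12)q ⟹ q = 2/3.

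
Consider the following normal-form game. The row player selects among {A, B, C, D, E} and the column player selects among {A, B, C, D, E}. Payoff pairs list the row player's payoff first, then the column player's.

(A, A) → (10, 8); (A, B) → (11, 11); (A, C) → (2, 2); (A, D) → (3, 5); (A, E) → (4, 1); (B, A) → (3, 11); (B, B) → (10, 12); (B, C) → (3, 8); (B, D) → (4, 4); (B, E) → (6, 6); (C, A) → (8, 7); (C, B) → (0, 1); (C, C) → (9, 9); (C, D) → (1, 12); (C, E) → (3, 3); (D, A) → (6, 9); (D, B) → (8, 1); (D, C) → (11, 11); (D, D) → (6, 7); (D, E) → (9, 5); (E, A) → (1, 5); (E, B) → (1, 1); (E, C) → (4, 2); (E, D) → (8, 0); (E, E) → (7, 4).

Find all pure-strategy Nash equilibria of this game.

(A, B) and (D, C)

A profile is a Nash equilibrium when each player is best-responding to the other.
The row player's best responses — vs A: A (payoff 10); vs B: A (payoff 11); vs C: D (payoff 11); vs D: E (payoff 8); vs E: D (payoff 9).
The column player's best responses — vs A: B (payoff 11); vs B: B (payoff 12); vs C: D (payoff 12); vs D: C (payoff 11); vs E: A (payoff 5).
Mutual best responses occur at (A, B) and (D, C); at each, neither player gains by switching.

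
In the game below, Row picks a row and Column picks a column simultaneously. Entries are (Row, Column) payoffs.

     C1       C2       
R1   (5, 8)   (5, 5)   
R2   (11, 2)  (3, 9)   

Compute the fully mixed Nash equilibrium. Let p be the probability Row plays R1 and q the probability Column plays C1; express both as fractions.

In a mixed NE each player is indifferent between their pure strategies, so the opponent's mix sets the indifference.
Column indifferent between C1 and C2: p·8 + (1−p)·2 = p·5 + (1−p)·9 ⟹ 2 + 6p = 9 + (-4)p ⟹ p = 7/10.
Row indifferent between R1 and R2: q·5 + (1−q)·5 = q·11 + (1−q)·3 ⟹ 5 + 0q = 3 + 8q ⟹ q = 1/4.

p = 7/10, q = 1/4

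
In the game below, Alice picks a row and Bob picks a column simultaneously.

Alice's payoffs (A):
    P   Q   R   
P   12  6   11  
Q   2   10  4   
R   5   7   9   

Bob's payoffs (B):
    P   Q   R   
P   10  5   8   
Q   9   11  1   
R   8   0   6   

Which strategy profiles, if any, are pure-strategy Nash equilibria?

Check mutual best responses: a cell is a NE iff neither player can gain by unilaterally deviating.
Alice's best responses — vs P: P (payoff 12); vs Q: Q (payoff 10); vs R: P (payoff 11).
Bob's best responses — vs P: P (payoff 10); vs Q: Q (payoff 11); vs R: P (payoff 8).
Mutual best responses occur at (P, P) and (Q, Q); at each, neither player gains by switching.

(P, P) and (Q, Q)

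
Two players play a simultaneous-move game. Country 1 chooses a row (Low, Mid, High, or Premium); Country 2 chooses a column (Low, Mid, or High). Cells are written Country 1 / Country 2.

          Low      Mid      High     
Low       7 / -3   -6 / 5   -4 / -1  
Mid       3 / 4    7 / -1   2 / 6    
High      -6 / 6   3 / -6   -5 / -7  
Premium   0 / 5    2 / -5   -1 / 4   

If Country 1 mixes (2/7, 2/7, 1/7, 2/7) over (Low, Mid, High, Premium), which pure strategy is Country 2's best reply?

Low

Country 2's best reply maximizes expected payoff against the mix.
Low: (2/7)·(-3) + (2/7)·4 + (1/7)·6 + (2/7)·5 = 18/7
Mid: (2/7)·5 + (2/7)·(-1) + (1/7)·(-6) + (2/7)·(-5) = -8/7
High: (2/7)·(-1) + (2/7)·6 + (1/7)·(-7) + (2/7)·4 = 11/7
Highest expected payoff is 18/7, from Low.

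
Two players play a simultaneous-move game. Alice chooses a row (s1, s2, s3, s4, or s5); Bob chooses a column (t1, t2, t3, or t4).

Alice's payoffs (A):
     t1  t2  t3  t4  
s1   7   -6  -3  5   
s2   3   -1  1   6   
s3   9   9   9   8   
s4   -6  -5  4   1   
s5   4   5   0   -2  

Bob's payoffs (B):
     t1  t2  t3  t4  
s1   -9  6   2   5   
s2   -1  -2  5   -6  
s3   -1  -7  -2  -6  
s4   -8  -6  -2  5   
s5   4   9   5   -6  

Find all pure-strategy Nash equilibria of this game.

A profile is a Nash equilibrium when each player is best-responding to the other.
Alice's best responses — vs t1: s3 (payoff 9); vs t2: s3 (payoff 9); vs t3: s3 (payoff 9); vs t4: s3 (payoff 8).
Bob's best responses — vs s1: t2 (payoff 6); vs s2: t3 (payoff 5); vs s3: t1 (payoff -1); vs s4: t4 (payoff 5); vs s5: t2 (payoff 9).
The only mutual best response is (s3, t1); neither player gains by switching there.

(s3, t1)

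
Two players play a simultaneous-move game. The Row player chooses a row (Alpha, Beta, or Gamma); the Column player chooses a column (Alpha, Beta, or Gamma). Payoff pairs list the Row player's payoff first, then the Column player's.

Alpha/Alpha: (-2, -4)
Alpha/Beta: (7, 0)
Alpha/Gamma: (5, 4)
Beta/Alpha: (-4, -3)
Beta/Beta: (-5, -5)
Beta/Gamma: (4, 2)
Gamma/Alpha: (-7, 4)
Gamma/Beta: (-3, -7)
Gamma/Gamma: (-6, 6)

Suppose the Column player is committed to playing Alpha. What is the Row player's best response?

With the Column player fixed at Alpha, the Row player's payoffs are: Alpha → -2, Beta → -4, Gamma → -7.
The maximum is -2, achieved by Alpha.

Alpha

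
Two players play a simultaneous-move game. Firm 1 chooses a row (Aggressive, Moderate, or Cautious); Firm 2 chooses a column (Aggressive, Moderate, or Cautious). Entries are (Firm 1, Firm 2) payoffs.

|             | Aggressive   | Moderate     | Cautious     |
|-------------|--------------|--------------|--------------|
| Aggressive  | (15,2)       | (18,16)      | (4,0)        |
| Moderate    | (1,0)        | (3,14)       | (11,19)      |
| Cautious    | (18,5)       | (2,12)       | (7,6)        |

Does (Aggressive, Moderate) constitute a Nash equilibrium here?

Yes

Holding Firm 2 at Moderate: Firm 1 gets 18 from Aggressive, versus 3 from Moderate, 2 from Cautious. No profitable deviation for Firm 1.
Holding Firm 1 at Aggressive: Firm 2 gets 16 from Moderate, versus 2 from Aggressive, 0 from Cautious. No profitable deviation for Firm 2 either.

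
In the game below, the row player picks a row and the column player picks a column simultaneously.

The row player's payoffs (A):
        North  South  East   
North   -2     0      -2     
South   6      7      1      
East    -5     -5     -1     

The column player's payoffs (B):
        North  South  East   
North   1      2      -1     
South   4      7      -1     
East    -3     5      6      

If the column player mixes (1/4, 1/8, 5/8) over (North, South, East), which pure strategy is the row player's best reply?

Compute the row player's expected payoff from each pure strategy against the given mix.
North: (1/4)·(-2) + (1/8)·0 + (5/8)·(-2) = -7/4
South: (1/4)·6 + (1/8)·7 + (5/8)·1 = 3
East: (1/4)·(-5) + (1/8)·(-5) + (5/8)·(-1) = -5/2
Highest expected payoff is 3, from South.

South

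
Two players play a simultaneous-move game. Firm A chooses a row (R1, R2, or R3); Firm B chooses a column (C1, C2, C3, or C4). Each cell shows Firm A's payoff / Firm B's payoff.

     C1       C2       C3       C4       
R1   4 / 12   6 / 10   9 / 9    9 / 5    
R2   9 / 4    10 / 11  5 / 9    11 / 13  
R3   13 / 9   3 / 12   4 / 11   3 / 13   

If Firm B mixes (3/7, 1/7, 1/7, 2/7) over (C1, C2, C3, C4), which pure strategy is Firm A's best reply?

R2

Firm A's best reply maximizes expected payoff against the mix.
R1: (3/7)·4 + (1/7)·6 + (1/7)·9 + (2/7)·9 = 45/7
R2: (3/7)·9 + (1/7)·10 + (1/7)·5 + (2/7)·11 = 64/7
R3: (3/7)·13 + (1/7)·3 + (1/7)·4 + (2/7)·3 = 52/7
Highest expected payoff is 64/7, from R2.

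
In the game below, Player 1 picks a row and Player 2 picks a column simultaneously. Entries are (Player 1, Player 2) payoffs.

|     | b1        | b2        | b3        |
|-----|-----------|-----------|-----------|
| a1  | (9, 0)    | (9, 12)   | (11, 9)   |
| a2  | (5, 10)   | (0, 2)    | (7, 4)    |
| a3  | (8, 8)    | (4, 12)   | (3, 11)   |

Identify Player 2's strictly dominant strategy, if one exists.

None

Check whether one of Player 2's strategies beats all alternatives regardless of what the opponent does.
b1 is not dominant: against a1, b2 gives 12 > 0.
b2 is not dominant: against a2, b1 gives 10 > 2.
b3 is not dominant: against a1, b2 gives 12 > 9.
No single strategy is best against every opponent action.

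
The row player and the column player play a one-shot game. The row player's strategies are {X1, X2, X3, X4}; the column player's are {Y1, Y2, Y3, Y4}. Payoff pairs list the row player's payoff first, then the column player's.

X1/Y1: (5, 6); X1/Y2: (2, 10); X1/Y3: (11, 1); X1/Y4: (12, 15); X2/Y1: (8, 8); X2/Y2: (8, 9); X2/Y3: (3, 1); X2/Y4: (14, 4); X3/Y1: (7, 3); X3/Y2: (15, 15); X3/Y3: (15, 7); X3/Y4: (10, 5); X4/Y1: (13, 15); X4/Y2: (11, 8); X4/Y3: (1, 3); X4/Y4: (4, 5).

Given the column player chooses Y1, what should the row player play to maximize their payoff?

X4

With the column player fixed at Y1, the row player's payoffs are: X1 → 5, X2 → 8, X3 → 7, X4 → 13.
The maximum is 13, achieved by X4.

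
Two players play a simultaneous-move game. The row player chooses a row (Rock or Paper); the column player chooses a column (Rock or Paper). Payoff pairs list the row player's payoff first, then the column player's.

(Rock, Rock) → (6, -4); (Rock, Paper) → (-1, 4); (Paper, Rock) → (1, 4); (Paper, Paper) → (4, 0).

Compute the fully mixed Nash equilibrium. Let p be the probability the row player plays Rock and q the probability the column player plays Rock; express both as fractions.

Each player's mixing probability is pinned down by making the *other* player indifferent.
The column player indifferent between Rock and Paper: p·(-4) + (1−p)·4 = p·4 + (1−p)·0 ⟹ 4 + (-8)p = 0 + 4p ⟹ p = 1/3.
The row player indifferent between Rock and Paper: q·6 + (1−q)·(-1) = q·1 + (1−q)·4 ⟹ (-1) + 7q = 4 + (-3)q ⟹ q = 1/2.

p = 1/3, q = 1/2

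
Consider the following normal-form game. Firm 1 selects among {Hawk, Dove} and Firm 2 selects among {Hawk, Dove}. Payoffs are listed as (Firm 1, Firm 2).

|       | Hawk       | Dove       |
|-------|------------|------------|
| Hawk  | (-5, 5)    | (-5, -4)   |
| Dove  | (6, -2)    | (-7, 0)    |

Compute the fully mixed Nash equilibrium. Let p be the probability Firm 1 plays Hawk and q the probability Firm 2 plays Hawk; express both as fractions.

p = 2/11, q = 2/13

Each player's mixing probability is pinned down by making the *other* player indifferent.
Firm 2 indifferent between Hawk and Dove: p·5 + (1−p)·(-2) = p·(-4) + (1−p)·0 ⟹ (-2) + 7p = 0 + (-4)p ⟹ p = 2/11.
Firm 1 indifferent between Hawk and Dove: q·(-5) + (1−q)·(-5) = q·6 + (1−q)·(-7) ⟹ (-5) + 0q = (-7) + 13q ⟹ q = 2/13.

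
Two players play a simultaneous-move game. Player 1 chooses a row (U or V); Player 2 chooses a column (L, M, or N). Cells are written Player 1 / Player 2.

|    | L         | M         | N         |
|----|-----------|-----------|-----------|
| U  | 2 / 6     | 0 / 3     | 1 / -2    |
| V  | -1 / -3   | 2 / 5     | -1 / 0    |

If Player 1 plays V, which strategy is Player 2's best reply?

M

With Player 1 fixed at V, Player 2's payoffs are: L → -3, M → 5, N → 0.
The maximum is 5, achieved by M.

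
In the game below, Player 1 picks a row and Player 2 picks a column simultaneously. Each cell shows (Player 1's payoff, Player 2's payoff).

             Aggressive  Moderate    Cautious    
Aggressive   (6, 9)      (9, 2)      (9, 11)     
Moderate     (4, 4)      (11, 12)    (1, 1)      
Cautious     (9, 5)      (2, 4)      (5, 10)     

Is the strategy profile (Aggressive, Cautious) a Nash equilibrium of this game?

Holding Player 2 at Cautious: Player 1 gets 9 from Aggressive, versus 1 from Moderate, 5 from Cautious. No profitable deviation for Player 1.
Holding Player 1 at Aggressive: Player 2 gets 11 from Cautious, versus 9 from Aggressive, 2 from Moderate. No profitable deviation for Player 2 either.

Yes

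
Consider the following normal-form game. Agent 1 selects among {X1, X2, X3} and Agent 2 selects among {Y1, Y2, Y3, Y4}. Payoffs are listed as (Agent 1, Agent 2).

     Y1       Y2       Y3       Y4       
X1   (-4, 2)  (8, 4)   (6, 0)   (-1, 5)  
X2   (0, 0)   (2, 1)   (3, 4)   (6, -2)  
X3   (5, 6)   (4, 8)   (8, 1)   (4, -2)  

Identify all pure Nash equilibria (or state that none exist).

Find each player's best response to every opponent strategy; NE are the intersections.
Agent 1's best responses — vs Y1: X3 (payoff 5); vs Y2: X1 (payoff 8); vs Y3: X3 (payoff 8); vs Y4: X2 (payoff 6).
Agent 2's best responses — vs X1: Y4 (payoff 5); vs X2: Y3 (payoff 4); vs X3: Y2 (payoff 8).
No cell has both players best-responding. For instance, Agent 1's best reply to Y1 is X3, but against X3 Agent 2 prefers Y2 over Y1.

There is no pure-strategy Nash equilibrium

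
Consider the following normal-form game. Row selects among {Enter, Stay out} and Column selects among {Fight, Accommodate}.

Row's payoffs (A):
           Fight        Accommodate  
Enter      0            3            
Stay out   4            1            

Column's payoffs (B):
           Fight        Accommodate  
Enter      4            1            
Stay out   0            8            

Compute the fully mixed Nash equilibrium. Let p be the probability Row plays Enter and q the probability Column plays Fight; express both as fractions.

Each player's mixing probability is pinned down by making the *other* player indifferent.
Column indifferent between Fight and Accommodate: p·4 + (1−p)·0 = p·1 + (1−p)·8 ⟹ 0 + 4p = 8 + (-7)p ⟹ p = 8/11.
Row indifferent between Enter and Stay out: q·0 + (1−q)·3 = q·4 + (1−q)·1 ⟹ 3 + (-3)q = 1 + 3q ⟹ q = 1/3.

p = 8/11, q = 1/3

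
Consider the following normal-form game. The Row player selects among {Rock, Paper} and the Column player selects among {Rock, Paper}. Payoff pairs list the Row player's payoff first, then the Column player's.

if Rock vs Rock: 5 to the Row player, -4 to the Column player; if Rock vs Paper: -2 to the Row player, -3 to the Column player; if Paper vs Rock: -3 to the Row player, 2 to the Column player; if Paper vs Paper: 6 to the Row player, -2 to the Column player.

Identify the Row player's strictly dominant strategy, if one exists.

Check whether one of the Row player's strategies beats all alternatives regardless of what the opponent does.
Rock is not dominant: against Paper, Paper gives 6 > -2.
Paper is not dominant: against Rock, Rock gives 5 > -3.
No single strategy is best against every opponent action.

No strictly dominant strategy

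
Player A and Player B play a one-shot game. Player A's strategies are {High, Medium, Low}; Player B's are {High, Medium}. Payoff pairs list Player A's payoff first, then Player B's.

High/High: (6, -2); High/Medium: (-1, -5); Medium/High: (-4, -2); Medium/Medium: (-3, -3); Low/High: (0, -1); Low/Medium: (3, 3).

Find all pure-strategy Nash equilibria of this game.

(High, High) and (Low, Medium)

Check mutual best responses: a cell is a NE iff neither player can gain by unilaterally deviating.
Player A's best responses — vs High: High (payoff 6); vs Medium: Low (payoff 3).
Player B's best responses — vs High: High (payoff -2); vs Medium: High (payoff -2); vs Low: Medium (payoff 3).
Mutual best responses occur at (High, High) and (Low, Medium); at each, neither player gains by switching.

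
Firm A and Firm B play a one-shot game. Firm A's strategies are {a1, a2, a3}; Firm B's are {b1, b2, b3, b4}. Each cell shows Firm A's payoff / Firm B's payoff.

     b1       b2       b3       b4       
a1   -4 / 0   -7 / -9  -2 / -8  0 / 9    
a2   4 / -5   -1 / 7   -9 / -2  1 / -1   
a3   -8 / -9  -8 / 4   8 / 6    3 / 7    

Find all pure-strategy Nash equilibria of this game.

Check mutual best responses: a cell is a NE iff neither player can gain by unilaterally deviating.
Firm A's best responses — vs b1: a2 (payoff 4); vs b2: a2 (payoff -1); vs b3: a3 (payoff 8); vs b4: a3 (payoff 3).
Firm B's best responses — vs a1: b4 (payoff 9); vs a2: b2 (payoff 7); vs a3: b4 (payoff 7).
Mutual best responses occur at (a2, b2) and (a3, b4); at each, neither player gains by switching.

(a2, b2) and (a3, b4)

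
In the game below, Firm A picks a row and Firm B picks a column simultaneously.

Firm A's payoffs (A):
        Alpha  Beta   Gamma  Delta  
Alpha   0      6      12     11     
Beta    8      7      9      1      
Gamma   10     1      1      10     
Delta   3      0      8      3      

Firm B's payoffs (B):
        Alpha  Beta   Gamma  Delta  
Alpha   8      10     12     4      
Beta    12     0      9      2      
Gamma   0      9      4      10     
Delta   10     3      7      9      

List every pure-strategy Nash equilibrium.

Find each player's best response to every opponent strategy; NE are the intersections.
Firm A's best responses — vs Alpha: Gamma (payoff 10); vs Beta: Beta (payoff 7); vs Gamma: Alpha (payoff 12); vs Delta: Alpha (payoff 11).
Firm B's best responses — vs Alpha: Gamma (payoff 12); vs Beta: Alpha (payoff 12); vs Gamma: Delta (payoff 10); vs Delta: Alpha (payoff 10).
The only mutual best response is (Alpha, Gamma); neither player gains by switching there.

(Alpha, Gamma)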